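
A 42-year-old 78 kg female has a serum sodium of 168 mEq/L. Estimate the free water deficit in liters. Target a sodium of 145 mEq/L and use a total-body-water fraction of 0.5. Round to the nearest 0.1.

6.2 L

TBW = 0.5 · 78 = 39 L
Free water deficit = TBW · (Na/145 − 1)
= 39 · (168/145 − 1)
= 39 · 0.1586
= 6.19 L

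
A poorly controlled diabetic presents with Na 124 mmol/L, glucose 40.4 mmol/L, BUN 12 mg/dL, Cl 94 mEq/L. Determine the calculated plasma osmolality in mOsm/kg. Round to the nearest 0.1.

292.7 mOsm/kg

Calculated osmolality = 2·Na + glucose + BUN/2.8
= 2·124 + 40.4 + 12/2.8
= 248 + 40.40 + 4.29
= 292.69 mOsm/kg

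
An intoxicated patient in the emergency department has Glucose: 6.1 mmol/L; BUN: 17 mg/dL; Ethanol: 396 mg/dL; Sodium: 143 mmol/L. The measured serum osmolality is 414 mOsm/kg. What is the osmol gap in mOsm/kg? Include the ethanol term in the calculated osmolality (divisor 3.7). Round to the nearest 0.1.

8.8 mOsm/kg

Calculated osmolality = 2·Na + glucose + BUN/2.8 + ethanol/3.7
= 2·143 + 6.1 + 17/2.8 + 396/3.7
= 286 + 6.10 + 6.07 + 107.03
= 405.2 mOsm/kg ≈ 405.2 mOsm/kg
Osmolar gap = measured − calculated = 414 − 405.2 = 8.8 mOsm/kg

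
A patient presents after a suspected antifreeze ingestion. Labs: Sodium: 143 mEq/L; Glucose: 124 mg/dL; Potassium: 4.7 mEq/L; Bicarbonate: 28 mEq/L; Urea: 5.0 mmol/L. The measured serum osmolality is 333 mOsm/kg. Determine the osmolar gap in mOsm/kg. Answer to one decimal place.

35.1 mOsm/kg

Calculated osmolality = 2·Na + glucose/18 + urea
= 2·143 + 124/18 + 5
= 286 + 6.89 + 5
= 297.89 mOsm/kg ≈ 297.9 mOsm/kg
Osmolar gap = measured − calculated = 333 − 297.9 = 35.1 mOsm/kg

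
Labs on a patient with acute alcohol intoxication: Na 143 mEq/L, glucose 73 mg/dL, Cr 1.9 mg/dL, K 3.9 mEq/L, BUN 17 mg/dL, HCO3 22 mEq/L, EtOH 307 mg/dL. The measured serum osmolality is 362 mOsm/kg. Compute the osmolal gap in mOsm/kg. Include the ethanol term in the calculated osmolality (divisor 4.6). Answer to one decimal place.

-0.9 mOsm/kg

Calculated osmolality = 2·Na + glucose/18 + BUN/2.8 + ethanol/4.6
= 2·143 + 73/18 + 17/2.8 + 307/4.6
= 286 + 4.06 + 6.07 + 66.74
= 362.87 mOsm/kg ≈ 362.9 mOsm/kg
Osmolar gap = measured − calculated = 362 − 362.9 = -0.9 mOsm/kg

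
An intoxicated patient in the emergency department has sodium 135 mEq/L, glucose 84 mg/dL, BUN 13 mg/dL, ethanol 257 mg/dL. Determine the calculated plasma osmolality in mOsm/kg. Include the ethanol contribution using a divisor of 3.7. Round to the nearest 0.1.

Calculated osmolality = 2·Na + glucose/18 + BUN/2.8 + ethanol/3.7
= 2·135 + 84/18 + 13/2.8 + 257/3.7
= 270 + 4.67 + 4.64 + 69.46
= 348.77 mOsm/kg

348.8 mOsm/kg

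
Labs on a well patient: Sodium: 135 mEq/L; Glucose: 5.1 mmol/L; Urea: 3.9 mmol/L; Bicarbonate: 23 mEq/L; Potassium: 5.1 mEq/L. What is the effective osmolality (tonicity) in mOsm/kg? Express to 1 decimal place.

Effective osmolality excludes urea (freely permeant across cell membranes):
2·Na + glucose
= 2·135 + 5.1
= 270 + 5.1
= 275.1 mOsm/kg

275.1 mOsm/kg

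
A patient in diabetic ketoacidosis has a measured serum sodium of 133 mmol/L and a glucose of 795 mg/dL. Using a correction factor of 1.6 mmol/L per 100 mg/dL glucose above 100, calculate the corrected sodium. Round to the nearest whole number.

Corrected Na = measured Na + 1.6 · (glucose − 100)/100
= 133 + 1.6 · (795 − 100)/100
= 133 + 11.1
= 144.1 mmol/L

144 mmol/L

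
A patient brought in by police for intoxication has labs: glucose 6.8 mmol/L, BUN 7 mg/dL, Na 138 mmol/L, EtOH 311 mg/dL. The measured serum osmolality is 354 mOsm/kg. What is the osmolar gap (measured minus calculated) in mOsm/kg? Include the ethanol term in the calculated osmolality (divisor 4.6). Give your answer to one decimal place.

1.1 mOsm/kg

Calculated osmolality = 2·Na + glucose + BUN/2.8 + ethanol/4.6
= 2·138 + 6.8 + 7/2.8 + 311/4.6
= 276 + 6.80 + 2.50 + 67.61
= 352.91 mOsm/kg ≈ 352.9 mOsm/kg
Osmolar gap = measured − calculated = 354 − 352.9 = 1.1 mOsm/kg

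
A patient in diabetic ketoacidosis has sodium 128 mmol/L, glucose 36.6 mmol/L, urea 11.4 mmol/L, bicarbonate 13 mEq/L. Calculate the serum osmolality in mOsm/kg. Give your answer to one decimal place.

Calculated osmolality = 2·Na + glucose + urea
= 2·128 + 36.6 + 11.4
= 256 + 36.60 + 11.40
= 304 mOsm/kg

304.0 mOsm/kg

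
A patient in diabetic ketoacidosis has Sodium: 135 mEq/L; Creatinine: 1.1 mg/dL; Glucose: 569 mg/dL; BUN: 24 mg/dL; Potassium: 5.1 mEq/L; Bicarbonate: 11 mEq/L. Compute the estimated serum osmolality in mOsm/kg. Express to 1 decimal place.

310.2 mOsm/kg

Calculated osmolality = 2·Na + glucose/18 + BUN/2.8
= 2·135 + 569/18 + 24/2.8
= 270 + 31.61 + 8.57
= 310.18 mOsm/kg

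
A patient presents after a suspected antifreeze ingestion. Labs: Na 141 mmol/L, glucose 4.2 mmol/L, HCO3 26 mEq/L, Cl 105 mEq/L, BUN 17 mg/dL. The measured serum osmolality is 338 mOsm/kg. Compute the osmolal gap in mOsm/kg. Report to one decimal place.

Calculated osmolality = 2·Na + glucose + BUN/2.8
= 2·141 + 4.2 + 17/2.8
= 282 + 4.20 + 6.07
= 292.27 mOsm/kg ≈ 292.3 mOsm/kg
Osmolar gap = measured − calculated = 338 − 292.3 = 45.7 mOsm/kg

45.7 mOsm/kg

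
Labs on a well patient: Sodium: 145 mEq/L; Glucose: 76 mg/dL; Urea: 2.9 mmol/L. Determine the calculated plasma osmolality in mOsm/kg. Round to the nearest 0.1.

Calculated osmolality = 2·Na + glucose/18 + urea
= 2·145 + 76/18 + 2.9
= 290 + 4.22 + 2.90
= 297.12 mOsm/kg

297.1 mOsm/kg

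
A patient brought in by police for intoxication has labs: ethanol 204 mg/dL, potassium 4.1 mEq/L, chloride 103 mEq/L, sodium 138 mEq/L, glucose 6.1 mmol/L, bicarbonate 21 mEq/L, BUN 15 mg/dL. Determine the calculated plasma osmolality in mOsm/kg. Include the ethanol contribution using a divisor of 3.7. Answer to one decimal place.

342.6 mOsm/kg

Calculated osmolality = 2·Na + glucose + BUN/2.8 + ethanol/3.7
= 2·138 + 6.1 + 15/2.8 + 204/3.7
= 276 + 6.10 + 5.36 + 55.14
= 342.6 mOsm/kg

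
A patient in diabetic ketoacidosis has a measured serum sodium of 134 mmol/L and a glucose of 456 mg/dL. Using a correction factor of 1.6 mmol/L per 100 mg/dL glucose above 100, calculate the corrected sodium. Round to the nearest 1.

Corrected Na = measured Na + 1.6 · (glucose − 100)/100
= 134 + 1.6 · (456 − 100)/100
= 134 + 5.7
= 139.7 mmol/L

140 mmol/L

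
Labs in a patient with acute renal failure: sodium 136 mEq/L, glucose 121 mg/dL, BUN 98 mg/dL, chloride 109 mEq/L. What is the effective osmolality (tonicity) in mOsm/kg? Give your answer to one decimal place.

Effective osmolality excludes urea (freely permeant across cell membranes):
2·Na + glucose/18
= 2·136 + 121/18
= 272 + 6.72
= 278.72 mOsm/kg

278.7 mOsm/kg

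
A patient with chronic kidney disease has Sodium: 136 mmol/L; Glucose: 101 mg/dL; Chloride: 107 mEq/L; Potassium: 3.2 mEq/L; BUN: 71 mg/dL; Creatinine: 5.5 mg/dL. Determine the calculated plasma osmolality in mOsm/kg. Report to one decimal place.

Calculated osmolality = 2·Na + glucose/18 + BUN/2.8
= 2·136 + 101/18 + 71/2.8
= 272 + 5.61 + 25.36
= 302.97 mOsm/kg

303.0 mOsm/kg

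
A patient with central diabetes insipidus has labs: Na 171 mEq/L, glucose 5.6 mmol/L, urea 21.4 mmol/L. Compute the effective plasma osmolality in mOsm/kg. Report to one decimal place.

347.6 mOsm/kg

Effective osmolality excludes urea (freely permeant across cell membranes):
2·Na + glucose
= 2·171 + 5.6
= 342 + 5.6
= 347.6 mOsm/kg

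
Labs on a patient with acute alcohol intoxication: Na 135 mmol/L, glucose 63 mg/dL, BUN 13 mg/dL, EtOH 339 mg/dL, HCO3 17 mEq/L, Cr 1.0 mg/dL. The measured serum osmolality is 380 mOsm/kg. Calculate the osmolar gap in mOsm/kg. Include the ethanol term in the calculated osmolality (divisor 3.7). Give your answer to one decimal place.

Calculated osmolality = 2·Na + glucose/18 + BUN/2.8 + ethanol/3.7
= 2·135 + 63/18 + 13/2.8 + 339/3.7
= 270 + 3.50 + 4.64 + 91.62
= 369.76 mOsm/kg ≈ 369.8 mOsm/kg
Osmolar gap = measured − calculated = 380 − 369.8 = 10.2 mOsm/kg

10.2 mOsm/kg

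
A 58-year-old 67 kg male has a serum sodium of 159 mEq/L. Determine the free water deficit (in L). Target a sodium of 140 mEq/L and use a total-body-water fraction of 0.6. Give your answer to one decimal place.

TBW = 0.6 · 67 = 40.2 L
Free water deficit = TBW · (Na/140 − 1)
= 40.2 · (159/140 − 1)
= 40.2 · 0.1357
= 5.46 L

5.5 L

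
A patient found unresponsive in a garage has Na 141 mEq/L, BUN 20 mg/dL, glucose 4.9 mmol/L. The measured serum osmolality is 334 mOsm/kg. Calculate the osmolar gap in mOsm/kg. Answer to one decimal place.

Calculated osmolality = 2·Na + glucose + BUN/2.8
= 2·141 + 4.9 + 20/2.8
= 282 + 4.90 + 7.14
= 294.04 mOsm/kg ≈ 294.0 mOsm/kg
Osmolar gap = measured − calculated = 334 − 294.0 = 40.0 mOsm/kg

40.0 mOsm/kg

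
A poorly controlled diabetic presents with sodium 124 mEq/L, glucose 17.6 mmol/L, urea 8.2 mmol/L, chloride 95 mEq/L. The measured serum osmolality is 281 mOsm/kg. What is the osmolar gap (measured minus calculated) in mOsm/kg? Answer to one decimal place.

7.2 mOsm/kg

Calculated osmolality = 2·Na + glucose + urea
= 2·124 + 17.6 + 8.2
= 248 + 17.60 + 8.20
= 273.8 mOsm/kg ≈ 273.8 mOsm/kg
Osmolar gap = measured − calculated = 281 − 273.8 = 7.2 mOsm/kg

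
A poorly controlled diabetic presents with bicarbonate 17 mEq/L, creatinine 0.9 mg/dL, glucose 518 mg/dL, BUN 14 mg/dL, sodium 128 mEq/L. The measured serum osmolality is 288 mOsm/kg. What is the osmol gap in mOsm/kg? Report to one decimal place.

Calculated osmolality = 2·Na + glucose/18 + BUN/2.8
= 2·128 + 518/18 + 14/2.8
= 256 + 28.78 + 5
= 289.78 mOsm/kg ≈ 289.8 mOsm/kg
Osmolar gap = measured − calculated = 288 − 289.8 = -1.8 mOsm/kg

-1.8 mOsm/kg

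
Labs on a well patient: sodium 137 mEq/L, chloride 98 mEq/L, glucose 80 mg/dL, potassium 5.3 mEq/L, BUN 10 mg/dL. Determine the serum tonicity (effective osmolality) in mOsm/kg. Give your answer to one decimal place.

Effective osmolality excludes urea (freely permeant across cell membranes):
2·Na + glucose/18
= 2·137 + 80/18
= 274 + 4.44
= 278.44 mOsm/kg

278.4 mOsm/kg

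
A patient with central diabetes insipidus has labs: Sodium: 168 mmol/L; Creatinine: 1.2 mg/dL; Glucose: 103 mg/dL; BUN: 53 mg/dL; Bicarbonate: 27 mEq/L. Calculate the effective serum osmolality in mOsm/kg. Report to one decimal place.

341.7 mOsm/kg

Effective osmolality excludes urea (freely permeant across cell membranes):
2·Na + glucose/18
= 2·168 + 103/18
= 336 + 5.72
= 341.72 mOsm/kg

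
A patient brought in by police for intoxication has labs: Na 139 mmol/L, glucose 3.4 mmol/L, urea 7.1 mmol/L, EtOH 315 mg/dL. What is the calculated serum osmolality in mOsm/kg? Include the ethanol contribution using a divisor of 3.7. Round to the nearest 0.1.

373.6 mOsm/kg

Calculated osmolality = 2·Na + glucose + urea + ethanol/3.7
= 2·139 + 3.4 + 7.1 + 315/3.7
= 278 + 3.40 + 7.10 + 85.14
= 373.64 mOsm/kg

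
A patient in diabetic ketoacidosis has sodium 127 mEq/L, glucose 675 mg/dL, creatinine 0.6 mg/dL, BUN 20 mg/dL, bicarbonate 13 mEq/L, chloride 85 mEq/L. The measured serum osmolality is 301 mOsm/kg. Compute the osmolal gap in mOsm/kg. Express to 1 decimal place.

Calculated osmolality = 2·Na + glucose/18 + BUN/2.8
= 2·127 + 675/18 + 20/2.8
= 254 + 37.50 + 7.14
= 298.64 mOsm/kg ≈ 298.6 mOsm/kg
Osmolar gap = measured − calculated = 301 − 298.6 = 2.4 mOsm/kg

2.4 mOsm/kg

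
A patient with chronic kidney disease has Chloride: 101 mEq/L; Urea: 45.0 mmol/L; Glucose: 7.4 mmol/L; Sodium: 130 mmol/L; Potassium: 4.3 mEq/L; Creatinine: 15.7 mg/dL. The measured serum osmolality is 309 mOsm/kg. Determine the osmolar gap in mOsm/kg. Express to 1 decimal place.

-3.4 mOsm/kg

Calculated osmolality = 2·Na + glucose + urea
= 2·130 + 7.4 + 45
= 260 + 7.40 + 45
= 312.4 mOsm/kg ≈ 312.4 mOsm/kg
Osmolar gap = measured − calculated = 309 − 312.4 = -3.4 mOsm/kg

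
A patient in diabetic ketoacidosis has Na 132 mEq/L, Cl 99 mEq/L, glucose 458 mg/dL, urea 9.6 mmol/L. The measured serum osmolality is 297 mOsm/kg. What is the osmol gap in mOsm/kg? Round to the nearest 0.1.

-2.0 mOsm/kg

Calculated osmolality = 2·Na + glucose/18 + urea
= 2·132 + 458/18 + 9.6
= 264 + 25.44 + 9.60
= 299.04 mOsm/kg ≈ 299.0 mOsm/kg
Osmolar gap = measured − calculated = 297 − 299.0 = -2.0 mOsm/kg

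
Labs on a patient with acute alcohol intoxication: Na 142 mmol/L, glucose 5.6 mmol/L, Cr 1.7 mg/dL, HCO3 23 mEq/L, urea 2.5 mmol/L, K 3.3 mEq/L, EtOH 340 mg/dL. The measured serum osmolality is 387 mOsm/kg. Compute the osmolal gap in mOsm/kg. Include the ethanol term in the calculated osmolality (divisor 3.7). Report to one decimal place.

Calculated osmolality = 2·Na + glucose + urea + ethanol/3.7
= 2·142 + 5.6 + 2.5 + 340/3.7
= 284 + 5.60 + 2.50 + 91.89
= 383.99 mOsm/kg ≈ 384.0 mOsm/kg
Osmolar gap = measured − calculated = 387 − 384.0 = 3.0 mOsm/kg

3.0 mOsm/kg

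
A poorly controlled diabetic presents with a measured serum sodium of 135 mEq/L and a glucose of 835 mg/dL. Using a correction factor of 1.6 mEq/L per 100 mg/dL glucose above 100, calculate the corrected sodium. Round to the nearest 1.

Corrected Na = measured Na + 1.6 · (glucose − 100)/100
= 135 + 1.6 · (835 − 100)/100
= 135 + 11.8
= 146.8 mEq/L

147 mEq/L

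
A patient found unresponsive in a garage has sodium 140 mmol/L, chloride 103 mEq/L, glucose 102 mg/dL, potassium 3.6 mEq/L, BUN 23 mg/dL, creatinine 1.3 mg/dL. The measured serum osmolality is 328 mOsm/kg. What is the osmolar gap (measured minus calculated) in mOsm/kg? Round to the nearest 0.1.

34.1 mOsm/kg

Calculated osmolality = 2·Na + glucose/18 + BUN/2.8
= 2·140 + 102/18 + 23/2.8
= 280 + 5.67 + 8.21
= 293.88 mOsm/kg ≈ 293.9 mOsm/kg
Osmolar gap = measured − calculated = 328 − 293.9 = 34.1 mOsm/kg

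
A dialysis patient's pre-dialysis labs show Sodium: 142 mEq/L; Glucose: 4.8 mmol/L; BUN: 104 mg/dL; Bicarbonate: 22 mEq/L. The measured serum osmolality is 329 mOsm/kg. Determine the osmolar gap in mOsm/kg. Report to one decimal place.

Calculated osmolality = 2·Na + glucose + BUN/2.8
= 2·142 + 4.8 + 104/2.8
= 284 + 4.80 + 37.14
= 325.94 mOsm/kg ≈ 325.9 mOsm/kg
Osmolar gap = measured − calculated = 329 − 325.9 = 3.1 mOsm/kg

3.1 mOsm/kg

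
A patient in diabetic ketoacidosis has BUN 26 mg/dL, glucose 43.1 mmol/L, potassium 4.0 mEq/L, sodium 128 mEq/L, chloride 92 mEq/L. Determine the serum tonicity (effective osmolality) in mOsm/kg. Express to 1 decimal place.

299.1 mOsm/kg

Effective osmolality excludes urea (freely permeant across cell membranes):
2·Na + glucose
= 2·128 + 43.1
= 256 + 43.1
= 299.1 mOsm/kg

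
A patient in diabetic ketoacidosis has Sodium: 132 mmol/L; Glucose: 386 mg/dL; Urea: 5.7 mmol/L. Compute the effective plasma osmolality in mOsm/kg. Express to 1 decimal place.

Effective osmolality excludes urea (freely permeant across cell membranes):
2·Na + glucose/18
= 2·132 + 386/18
= 264 + 21.44
= 285.44 mOsm/kg

285.4 mOsm/kg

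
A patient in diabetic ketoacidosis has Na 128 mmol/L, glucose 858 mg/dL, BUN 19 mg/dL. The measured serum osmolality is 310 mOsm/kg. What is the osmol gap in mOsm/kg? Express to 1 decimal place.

Calculated osmolality = 2·Na + glucose/18 + BUN/2.8
= 2·128 + 858/18 + 19/2.8
= 256 + 47.67 + 6.79
= 310.46 mOsm/kg ≈ 310.5 mOsm/kg
Osmolar gap = measured − calculated = 310 − 310.5 = -0.5 mOsm/kg

-0.5 mOsm/kg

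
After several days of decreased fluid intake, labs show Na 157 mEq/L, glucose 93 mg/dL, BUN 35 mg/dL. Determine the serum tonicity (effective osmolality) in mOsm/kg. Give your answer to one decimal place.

Effective osmolality excludes urea (freely permeant across cell membranes):
2·Na + glucose/18
= 2·157 + 93/18
= 314 + 5.17
= 319.17 mOsm/kg

319.2 mOsm/kg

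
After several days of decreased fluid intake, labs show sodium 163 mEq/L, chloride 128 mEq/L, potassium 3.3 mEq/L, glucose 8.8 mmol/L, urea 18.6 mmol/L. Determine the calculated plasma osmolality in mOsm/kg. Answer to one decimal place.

Calculated osmolality = 2·Na + glucose + urea
= 2·163 + 8.8 + 18.6
= 326 + 8.80 + 18.60
= 353.4 mOsm/kg

353.4 mOsm/kg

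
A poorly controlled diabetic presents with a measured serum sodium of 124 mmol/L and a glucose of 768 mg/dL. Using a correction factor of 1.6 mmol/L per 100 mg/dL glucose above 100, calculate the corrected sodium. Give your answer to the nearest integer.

135 mmol/L

Corrected Na = measured Na + 1.6 · (glucose − 100)/100
= 124 + 1.6 · (768 − 100)/100
= 124 + 10.7
= 134.7 mmol/L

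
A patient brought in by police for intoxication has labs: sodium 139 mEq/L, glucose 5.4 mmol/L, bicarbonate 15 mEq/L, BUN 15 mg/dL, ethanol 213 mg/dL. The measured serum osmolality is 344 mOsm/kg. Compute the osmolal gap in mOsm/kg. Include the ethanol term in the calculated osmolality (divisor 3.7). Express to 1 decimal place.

Calculated osmolality = 2·Na + glucose + BUN/2.8 + ethanol/3.7
= 2·139 + 5.4 + 15/2.8 + 213/3.7
= 278 + 5.40 + 5.36 + 57.57
= 346.33 mOsm/kg ≈ 346.3 mOsm/kg
Osmolar gap = measured − calculated = 344 − 346.3 = -2.3 mOsm/kg

-2.3 mOsm/kg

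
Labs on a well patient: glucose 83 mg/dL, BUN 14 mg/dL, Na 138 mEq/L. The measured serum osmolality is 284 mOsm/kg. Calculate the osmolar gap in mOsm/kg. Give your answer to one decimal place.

-1.6 mOsm/kg

Calculated osmolality = 2·Na + glucose/18 + BUN/2.8
= 2·138 + 83/18 + 14/2.8
= 276 + 4.61 + 5
= 285.61 mOsm/kg ≈ 285.6 mOsm/kg
Osmolar gap = measured − calculated = 284 − 285.6 = -1.6 mOsm/kg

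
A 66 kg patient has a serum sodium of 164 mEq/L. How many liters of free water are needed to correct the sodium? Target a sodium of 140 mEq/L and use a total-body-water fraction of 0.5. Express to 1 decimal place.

TBW = 0.5 · 66 = 33 L
Free water deficit = TBW · (Na/140 − 1)
= 33 · (164/140 − 1)
= 33 · 0.1714
= 5.66 L

5.7 L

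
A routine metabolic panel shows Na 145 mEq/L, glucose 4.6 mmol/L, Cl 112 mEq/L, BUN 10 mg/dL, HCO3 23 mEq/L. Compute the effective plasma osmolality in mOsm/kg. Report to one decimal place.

294.6 mOsm/kg

Effective osmolality excludes urea (freely permeant across cell membranes):
2·Na + glucose
= 2·145 + 4.6
= 290 + 4.6
= 294.6 mOsm/kg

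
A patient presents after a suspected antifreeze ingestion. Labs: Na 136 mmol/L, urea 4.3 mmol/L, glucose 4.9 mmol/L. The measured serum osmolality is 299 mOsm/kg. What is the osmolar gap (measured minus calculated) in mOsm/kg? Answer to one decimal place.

Calculated osmolality = 2·Na + glucose + urea
= 2·136 + 4.9 + 4.3
= 272 + 4.90 + 4.30
= 281.2 mOsm/kg ≈ 281.2 mOsm/kg
Osmolar gap = measured − calculated = 299 − 281.2 = 17.8 mOsm/kg

17.8 mOsm/kg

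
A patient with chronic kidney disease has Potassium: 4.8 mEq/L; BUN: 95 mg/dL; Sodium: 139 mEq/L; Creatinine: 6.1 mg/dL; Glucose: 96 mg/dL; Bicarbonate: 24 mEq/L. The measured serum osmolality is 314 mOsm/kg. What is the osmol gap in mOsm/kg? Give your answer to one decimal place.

Calculated osmolality = 2·Na + glucose/18 + BUN/2.8
= 2·139 + 96/18 + 95/2.8
= 278 + 5.33 + 33.93
= 317.26 mOsm/kg ≈ 317.3 mOsm/kg
Osmolar gap = measured − calculated = 314 − 317.3 = -3.3 mOsm/kg

-3.3 mOsm/kg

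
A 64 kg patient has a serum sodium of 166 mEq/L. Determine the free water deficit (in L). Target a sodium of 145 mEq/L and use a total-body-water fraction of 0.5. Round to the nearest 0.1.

4.6 L

TBW = 0.5 · 64 = 32 L
Free water deficit = TBW · (Na/145 − 1)
= 32 · (166/145 − 1)
= 32 · 0.1448
= 4.63 L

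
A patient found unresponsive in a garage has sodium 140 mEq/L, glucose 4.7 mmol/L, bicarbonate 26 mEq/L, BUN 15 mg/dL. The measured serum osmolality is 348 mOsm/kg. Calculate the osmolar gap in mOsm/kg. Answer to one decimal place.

57.9 mOsm/kg

Calculated osmolality = 2·Na + glucose + BUN/2.8
= 2·140 + 4.7 + 15/2.8
= 280 + 4.70 + 5.36
= 290.06 mOsm/kg ≈ 290.1 mOsm/kg
Osmolar gap = measured − calculated = 348 − 290.1 = 57.9 mOsm/kg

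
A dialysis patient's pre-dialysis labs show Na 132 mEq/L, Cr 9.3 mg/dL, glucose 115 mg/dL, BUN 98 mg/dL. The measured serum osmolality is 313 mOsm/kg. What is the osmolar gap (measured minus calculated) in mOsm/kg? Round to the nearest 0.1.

7.6 mOsm/kg

Calculated osmolality = 2·Na + glucose/18 + BUN/2.8
= 2·132 + 115/18 + 98/2.8
= 264 + 6.39 + 35
= 305.39 mOsm/kg ≈ 305.4 mOsm/kg
Osmolar gap = measured − calculated = 313 − 305.4 = 7.6 mOsm/kg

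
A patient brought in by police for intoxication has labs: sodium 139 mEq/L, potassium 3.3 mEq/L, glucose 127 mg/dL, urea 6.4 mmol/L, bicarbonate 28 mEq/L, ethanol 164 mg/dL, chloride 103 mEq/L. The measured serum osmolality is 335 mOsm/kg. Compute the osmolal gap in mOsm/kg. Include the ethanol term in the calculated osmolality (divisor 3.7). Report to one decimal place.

-0.8 mOsm/kg

Calculated osmolality = 2·Na + glucose/18 + urea + ethanol/3.7
= 2·139 + 127/18 + 6.4 + 164/3.7
= 278 + 7.06 + 6.40 + 44.32
= 335.78 mOsm/kg ≈ 335.8 mOsm/kg
Osmolar gap = measured − calculated = 335 − 335.8 = -0.8 mOsm/kg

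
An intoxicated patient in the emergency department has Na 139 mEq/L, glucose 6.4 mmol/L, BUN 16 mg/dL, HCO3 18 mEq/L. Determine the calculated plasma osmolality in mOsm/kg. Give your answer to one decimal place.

Calculated osmolality = 2·Na + glucose + BUN/2.8
= 2·139 + 6.4 + 16/2.8
= 278 + 6.40 + 5.71
= 290.11 mOsm/kg

290.1 mOsm/kg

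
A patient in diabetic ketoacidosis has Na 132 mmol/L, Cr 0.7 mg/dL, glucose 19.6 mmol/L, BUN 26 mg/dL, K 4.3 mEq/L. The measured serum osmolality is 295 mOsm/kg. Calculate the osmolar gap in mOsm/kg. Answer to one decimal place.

Calculated osmolality = 2·Na + glucose + BUN/2.8
= 2·132 + 19.6 + 26/2.8
= 264 + 19.60 + 9.29
= 292.89 mOsm/kg ≈ 292.9 mOsm/kg
Osmolar gap = measured − calculated = 295 − 292.9 = 2.1 mOsm/kg

2.1 mOsm/kg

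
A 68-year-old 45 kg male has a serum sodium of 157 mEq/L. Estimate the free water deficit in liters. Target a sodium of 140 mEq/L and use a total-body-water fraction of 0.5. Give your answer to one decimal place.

2.7 L

TBW = 0.5 · 45 = 22.5 L
Free water deficit = TBW · (Na/140 − 1)
= 22.5 · (157/140 − 1)
= 22.5 · 0.1214
= 2.73 L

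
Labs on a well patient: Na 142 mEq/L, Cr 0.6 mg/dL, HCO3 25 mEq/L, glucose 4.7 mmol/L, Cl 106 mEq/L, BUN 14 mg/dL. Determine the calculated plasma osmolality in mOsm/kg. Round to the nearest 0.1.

293.7 mOsm/kg

Calculated osmolality = 2·Na + glucose + BUN/2.8
= 2·142 + 4.7 + 14/2.8
= 284 + 4.70 + 5
= 293.7 mOsm/kg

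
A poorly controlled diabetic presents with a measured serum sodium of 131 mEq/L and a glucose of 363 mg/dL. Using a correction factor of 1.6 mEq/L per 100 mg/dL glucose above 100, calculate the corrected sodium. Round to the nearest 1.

135 mEq/L

Corrected Na = measured Na + 1.6 · (glucose − 100)/100
= 131 + 1.6 · (363 − 100)/100
= 131 + 4.2
= 135.2 mEq/L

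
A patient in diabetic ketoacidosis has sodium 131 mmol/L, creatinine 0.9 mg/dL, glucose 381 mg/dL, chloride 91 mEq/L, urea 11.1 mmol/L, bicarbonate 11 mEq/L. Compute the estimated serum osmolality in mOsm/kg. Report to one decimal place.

294.3 mOsm/kg

Calculated osmolality = 2·Na + glucose/18 + urea
= 2·131 + 381/18 + 11.1
= 262 + 21.17 + 11.10
= 294.27 mOsm/kg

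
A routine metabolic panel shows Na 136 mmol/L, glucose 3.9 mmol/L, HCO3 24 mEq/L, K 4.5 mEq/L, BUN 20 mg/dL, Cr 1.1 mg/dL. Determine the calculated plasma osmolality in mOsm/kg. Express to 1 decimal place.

283.0 mOsm/kg

Calculated osmolality = 2·Na + glucose + BUN/2.8
= 2·136 + 3.9 + 20/2.8
= 272 + 3.90 + 7.14
= 283.04 mOsm/kg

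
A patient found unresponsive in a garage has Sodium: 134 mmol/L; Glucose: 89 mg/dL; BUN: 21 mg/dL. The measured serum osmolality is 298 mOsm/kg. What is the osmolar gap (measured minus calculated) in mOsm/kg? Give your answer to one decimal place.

Calculated osmolality = 2·Na + glucose/18 + BUN/2.8
= 2·134 + 89/18 + 21/2.8
= 268 + 4.94 + 7.50
= 280.44 mOsm/kg ≈ 280.4 mOsm/kg
Osmolar gap = measured − calculated = 298 − 280.4 = 17.6 mOsm/kg

17.6 mOsm/kg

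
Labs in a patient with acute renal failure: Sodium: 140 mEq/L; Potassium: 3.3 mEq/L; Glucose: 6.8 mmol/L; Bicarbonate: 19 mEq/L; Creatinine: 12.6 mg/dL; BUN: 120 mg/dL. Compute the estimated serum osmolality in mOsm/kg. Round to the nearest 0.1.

Calculated osmolality = 2·Na + glucose + BUN/2.8
= 2·140 + 6.8 + 120/2.8
= 280 + 6.80 + 42.86
= 329.66 mOsm/kg

329.7 mOsm/kg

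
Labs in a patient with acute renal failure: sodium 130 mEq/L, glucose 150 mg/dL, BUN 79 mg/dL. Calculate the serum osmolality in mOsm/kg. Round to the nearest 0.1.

Calculated osmolality = 2·Na + glucose/18 + BUN/2.8
= 2·130 + 150/18 + 79/2.8
= 260 + 8.33 + 28.21
= 296.54 mOsm/kg

296.5 mOsm/kg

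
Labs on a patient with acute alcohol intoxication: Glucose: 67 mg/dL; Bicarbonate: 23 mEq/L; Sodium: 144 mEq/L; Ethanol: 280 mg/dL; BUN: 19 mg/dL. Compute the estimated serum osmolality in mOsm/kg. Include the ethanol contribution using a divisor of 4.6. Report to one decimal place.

Calculated osmolality = 2·Na + glucose/18 + BUN/2.8 + ethanol/4.6
= 2·144 + 67/18 + 19/2.8 + 280/4.6
= 288 + 3.72 + 6.79 + 60.87
= 359.38 mOsm/kg

359.4 mOsm/kg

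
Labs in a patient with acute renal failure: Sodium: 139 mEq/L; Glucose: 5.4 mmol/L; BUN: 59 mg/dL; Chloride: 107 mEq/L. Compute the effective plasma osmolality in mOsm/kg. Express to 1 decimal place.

283.4 mOsm/kg

Effective osmolality excludes urea (freely permeant across cell membranes):
2·Na + glucose
= 2·139 + 5.4
= 278 + 5.4
= 283.4 mOsm/kg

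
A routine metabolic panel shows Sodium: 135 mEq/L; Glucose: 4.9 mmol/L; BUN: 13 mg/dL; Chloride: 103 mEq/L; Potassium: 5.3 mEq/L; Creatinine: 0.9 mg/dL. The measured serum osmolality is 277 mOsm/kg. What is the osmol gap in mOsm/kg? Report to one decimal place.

-2.5 mOsm/kg

Calculated osmolality = 2·Na + glucose + BUN/2.8
= 2·135 + 4.9 + 13/2.8
= 270 + 4.90 + 4.64
= 279.54 mOsm/kg ≈ 279.5 mOsm/kg
Osmolar gap = measured − calculated = 277 − 279.5 = -2.5 mOsm/kg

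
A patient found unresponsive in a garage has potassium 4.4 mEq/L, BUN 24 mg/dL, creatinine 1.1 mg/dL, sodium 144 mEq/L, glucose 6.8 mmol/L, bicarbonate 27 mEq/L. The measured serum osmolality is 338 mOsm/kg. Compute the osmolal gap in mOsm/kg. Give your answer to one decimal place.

34.6 mOsm/kg

Calculated osmolality = 2·Na + glucose + BUN/2.8
= 2·144 + 6.8 + 24/2.8
= 288 + 6.80 + 8.57
= 303.37 mOsm/kg ≈ 303.4 mOsm/kg
Osmolar gap = measured − calculated = 338 − 303.4 = 34.6 mOsm/kg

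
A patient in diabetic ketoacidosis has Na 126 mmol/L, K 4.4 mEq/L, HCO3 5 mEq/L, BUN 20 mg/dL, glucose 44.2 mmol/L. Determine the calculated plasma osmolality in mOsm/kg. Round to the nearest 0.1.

303.3 mOsm/kg

Calculated osmolality = 2·Na + glucose + BUN/2.8
= 2·126 + 44.2 + 20/2.8
= 252 + 44.20 + 7.14
= 303.34 mOsm/kg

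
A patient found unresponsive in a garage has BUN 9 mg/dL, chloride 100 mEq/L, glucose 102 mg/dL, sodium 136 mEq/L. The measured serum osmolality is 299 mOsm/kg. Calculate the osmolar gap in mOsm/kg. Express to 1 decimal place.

18.1 mOsm/kg

Calculated osmolality = 2·Na + glucose/18 + BUN/2.8
= 2·136 + 102/18 + 9/2.8
= 272 + 5.67 + 3.21
= 280.88 mOsm/kg ≈ 280.9 mOsm/kg
Osmolar gap = measured − calculated = 299 − 280.9 = 18.1 mOsm/kg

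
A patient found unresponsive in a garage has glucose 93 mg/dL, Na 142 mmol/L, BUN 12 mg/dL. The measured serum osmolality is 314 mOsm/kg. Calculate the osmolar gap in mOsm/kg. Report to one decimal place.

20.5 mOsm/kg

Calculated osmolality = 2·Na + glucose/18 + BUN/2.8
= 2·142 + 93/18 + 12/2.8
= 284 + 5.17 + 4.29
= 293.46 mOsm/kg ≈ 293.5 mOsm/kg
Osmolar gap = measured − calculated = 314 − 293.5 = 20.5 mOsm/kg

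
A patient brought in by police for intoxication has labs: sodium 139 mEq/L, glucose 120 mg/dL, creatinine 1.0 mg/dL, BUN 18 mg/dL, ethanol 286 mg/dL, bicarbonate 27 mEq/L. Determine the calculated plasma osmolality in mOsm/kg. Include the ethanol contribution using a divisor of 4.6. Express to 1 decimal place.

353.3 mOsm/kg

Calculated osmolality = 2·Na + glucose/18 + BUN/2.8 + ethanol/4.6
= 2·139 + 120/18 + 18/2.8 + 286/4.6
= 278 + 6.67 + 6.43 + 62.17
= 353.27 mOsm/kg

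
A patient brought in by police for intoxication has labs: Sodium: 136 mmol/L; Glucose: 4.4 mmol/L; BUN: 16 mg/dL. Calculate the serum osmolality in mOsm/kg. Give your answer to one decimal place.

282.1 mOsm/kg

Calculated osmolality = 2·Na + glucose + BUN/2.8
= 2·136 + 4.4 + 16/2.8
= 272 + 4.40 + 5.71
= 282.11 mOsm/kg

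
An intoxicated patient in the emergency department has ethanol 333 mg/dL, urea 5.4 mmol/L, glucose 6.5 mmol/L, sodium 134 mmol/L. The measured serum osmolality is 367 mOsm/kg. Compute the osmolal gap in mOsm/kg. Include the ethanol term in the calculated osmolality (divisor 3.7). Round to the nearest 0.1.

-2.9 mOsm/kg

Calculated osmolality = 2·Na + glucose + urea + ethanol/3.7
= 2·134 + 6.5 + 5.4 + 333/3.7
= 268 + 6.50 + 5.40 + 90
= 369.9 mOsm/kg ≈ 369.9 mOsm/kg
Osmolar gap = measured − calculated = 367 − 369.9 = -2.9 mOsm/kg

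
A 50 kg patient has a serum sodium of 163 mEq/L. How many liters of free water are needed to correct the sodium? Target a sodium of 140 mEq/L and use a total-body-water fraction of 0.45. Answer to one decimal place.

TBW = 0.45 · 50 = 22.5 L
Free water deficit = TBW · (Na/140 − 1)
= 22.5 · (163/140 − 1)
= 22.5 · 0.1643
= 3.7 L

3.7 L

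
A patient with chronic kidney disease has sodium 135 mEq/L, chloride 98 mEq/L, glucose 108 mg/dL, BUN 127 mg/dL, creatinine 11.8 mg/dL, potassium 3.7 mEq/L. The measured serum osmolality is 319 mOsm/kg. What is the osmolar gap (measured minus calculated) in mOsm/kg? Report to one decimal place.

Calculated osmolality = 2·Na + glucose/18 + BUN/2.8
= 2·135 + 108/18 + 127/2.8
= 270 + 6 + 45.36
= 321.36 mOsm/kg ≈ 321.4 mOsm/kg
Osmolar gap = measured − calculated = 319 − 321.4 = -2.4 mOsm/kg

-2.4 mOsm/kg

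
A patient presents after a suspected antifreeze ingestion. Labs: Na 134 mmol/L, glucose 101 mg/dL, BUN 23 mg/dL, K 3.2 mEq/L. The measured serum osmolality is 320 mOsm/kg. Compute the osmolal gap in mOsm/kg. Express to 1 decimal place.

Calculated osmolality = 2·Na + glucose/18 + BUN/2.8
= 2·134 + 101/18 + 23/2.8
= 268 + 5.61 + 8.21
= 281.82 mOsm/kg ≈ 281.8 mOsm/kg
Osmolar gap = measured − calculated = 320 − 281.8 = 38.2 mOsm/kg

38.2 mOsm/kg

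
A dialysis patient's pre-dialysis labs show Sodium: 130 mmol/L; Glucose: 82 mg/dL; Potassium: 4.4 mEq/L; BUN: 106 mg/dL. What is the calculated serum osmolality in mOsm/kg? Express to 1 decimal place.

302.4 mOsm/kg

Calculated osmolality = 2·Na + glucose/18 + BUN/2.8
= 2·130 + 82/18 + 106/2.8
= 260 + 4.56 + 37.86
= 302.42 mOsm/kg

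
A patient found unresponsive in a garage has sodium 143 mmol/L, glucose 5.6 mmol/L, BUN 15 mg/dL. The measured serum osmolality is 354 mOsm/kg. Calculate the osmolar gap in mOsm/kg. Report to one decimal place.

57.0 mOsm/kg

Calculated osmolality = 2·Na + glucose + BUN/2.8
= 2·143 + 5.6 + 15/2.8
= 286 + 5.60 + 5.36
= 296.96 mOsm/kg ≈ 297.0 mOsm/kg
Osmolar gap = measured − calculated = 354 − 297.0 = 57.0 mOsm/kg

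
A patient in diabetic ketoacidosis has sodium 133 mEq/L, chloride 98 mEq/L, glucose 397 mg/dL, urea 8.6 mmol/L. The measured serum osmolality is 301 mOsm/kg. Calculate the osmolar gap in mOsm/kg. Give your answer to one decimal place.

4.3 mOsm/kg

Calculated osmolality = 2·Na + glucose/18 + urea
= 2·133 + 397/18 + 8.6
= 266 + 22.06 + 8.60
= 296.66 mOsm/kg ≈ 296.7 mOsm/kg
Osmolar gap = measured − calculated = 301 − 296.7 = 4.3 mOsm/kg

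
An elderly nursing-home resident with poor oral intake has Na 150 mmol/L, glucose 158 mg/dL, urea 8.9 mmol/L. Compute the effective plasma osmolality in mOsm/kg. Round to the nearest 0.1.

Effective osmolality excludes urea (freely permeant across cell membranes):
2·Na + glucose/18
= 2·150 + 158/18
= 300 + 8.78
= 308.78 mOsm/kg

308.8 mOsm/kg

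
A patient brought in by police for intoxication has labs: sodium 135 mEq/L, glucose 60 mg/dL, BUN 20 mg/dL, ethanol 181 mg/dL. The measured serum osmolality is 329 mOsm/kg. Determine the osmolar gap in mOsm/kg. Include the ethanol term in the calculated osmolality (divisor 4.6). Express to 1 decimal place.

9.2 mOsm/kg

Calculated osmolality = 2·Na + glucose/18 + BUN/2.8 + ethanol/4.6
= 2·135 + 60/18 + 20/2.8 + 181/4.6
= 270 + 3.33 + 7.14 + 39.35
= 319.82 mOsm/kg ≈ 319.8 mOsm/kg
Osmolar gap = measured − calculated = 329 − 319.8 = 9.2 mOsm/kg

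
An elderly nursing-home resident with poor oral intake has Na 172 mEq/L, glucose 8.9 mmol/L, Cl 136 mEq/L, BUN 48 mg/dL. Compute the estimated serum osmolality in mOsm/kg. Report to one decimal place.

370.0 mOsm/kg

Calculated osmolality = 2·Na + glucose + BUN/2.8
= 2·172 + 8.9 + 48/2.8
= 344 + 8.90 + 17.14
= 370.04 mOsm/kg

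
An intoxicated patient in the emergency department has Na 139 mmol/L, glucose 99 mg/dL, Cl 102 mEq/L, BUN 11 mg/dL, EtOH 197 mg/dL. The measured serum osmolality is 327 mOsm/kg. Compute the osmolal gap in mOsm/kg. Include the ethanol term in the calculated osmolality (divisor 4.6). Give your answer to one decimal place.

Calculated osmolality = 2·Na + glucose/18 + BUN/2.8 + ethanol/4.6
= 2·139 + 99/18 + 11/2.8 + 197/4.6
= 278 + 5.50 + 3.93 + 42.83
= 330.26 mOsm/kg ≈ 330.3 mOsm/kg
Osmolar gap = measured − calculated = 327 − 330.3 = -3.3 mOsm/kg

-3.3 mOsm/kg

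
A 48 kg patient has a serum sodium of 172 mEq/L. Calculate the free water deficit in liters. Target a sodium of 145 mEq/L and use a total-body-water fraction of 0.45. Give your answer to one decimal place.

4.0 L

TBW = 0.45 · 48 = 21.6 L
Free water deficit = TBW · (Na/145 − 1)
= 21.6 · (172/145 − 1)
= 21.6 · 0.1862
= 4.02 L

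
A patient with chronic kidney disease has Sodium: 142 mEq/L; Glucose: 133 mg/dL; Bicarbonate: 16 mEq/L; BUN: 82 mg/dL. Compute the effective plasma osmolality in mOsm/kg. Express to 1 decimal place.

291.4 mOsm/kg

Effective osmolality excludes urea (freely permeant across cell membranes):
2·Na + glucose/18
= 2·142 + 133/18
= 284 + 7.39
= 291.39 mOsm/kg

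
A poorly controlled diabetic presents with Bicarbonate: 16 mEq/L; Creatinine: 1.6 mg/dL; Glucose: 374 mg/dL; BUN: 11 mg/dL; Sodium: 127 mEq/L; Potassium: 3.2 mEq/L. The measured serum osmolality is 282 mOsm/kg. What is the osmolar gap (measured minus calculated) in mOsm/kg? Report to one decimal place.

3.3 mOsm/kg

Calculated osmolality = 2·Na + glucose/18 + BUN/2.8
= 2·127 + 374/18 + 11/2.8
= 254 + 20.78 + 3.93
= 278.71 mOsm/kg ≈ 278.7 mOsm/kg
Osmolar gap = measured − calculated = 282 − 278.7 = 3.3 mOsm/kg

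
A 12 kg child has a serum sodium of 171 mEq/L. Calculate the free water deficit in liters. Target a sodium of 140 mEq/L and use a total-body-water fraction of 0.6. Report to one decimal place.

1.6 L

TBW = 0.6 · 12 = 7.2 L
Free water deficit = TBW · (Na/140 − 1)
= 7.2 · (171/140 − 1)
= 7.2 · 0.2214
= 1.59 L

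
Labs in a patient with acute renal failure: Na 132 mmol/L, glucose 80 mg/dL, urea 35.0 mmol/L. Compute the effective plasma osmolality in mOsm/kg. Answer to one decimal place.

268.4 mOsm/kg

Effective osmolality excludes urea (freely permeant across cell membranes):
2·Na + glucose/18
= 2·132 + 80/18
= 264 + 4.44
= 268.44 mOsm/kg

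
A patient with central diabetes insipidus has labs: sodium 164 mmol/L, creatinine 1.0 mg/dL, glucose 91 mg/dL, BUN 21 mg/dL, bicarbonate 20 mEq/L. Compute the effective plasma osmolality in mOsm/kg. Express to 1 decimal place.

Effective osmolality excludes urea (freely permeant across cell membranes):
2·Na + glucose/18
= 2·164 + 91/18
= 328 + 5.06
= 333.06 mOsm/kg

333.1 mOsm/kg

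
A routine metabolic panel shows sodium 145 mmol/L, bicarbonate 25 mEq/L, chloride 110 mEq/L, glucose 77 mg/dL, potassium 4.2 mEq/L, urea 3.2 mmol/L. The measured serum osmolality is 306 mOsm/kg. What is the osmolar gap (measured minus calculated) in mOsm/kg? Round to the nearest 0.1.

Calculated osmolality = 2·Na + glucose/18 + urea
= 2·145 + 77/18 + 3.2
= 290 + 4.28 + 3.20
= 297.48 mOsm/kg ≈ 297.5 mOsm/kg
Osmolar gap = measured − calculated = 306 − 297.5 = 8.5 mOsm/kg

8.5 mOsm/kg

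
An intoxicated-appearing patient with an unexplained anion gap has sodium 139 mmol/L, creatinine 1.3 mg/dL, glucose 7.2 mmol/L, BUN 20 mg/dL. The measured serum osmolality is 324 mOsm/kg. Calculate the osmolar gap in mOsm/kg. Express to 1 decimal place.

Calculated osmolality = 2·Na + glucose + BUN/2.8
= 2·139 + 7.2 + 20/2.8
= 278 + 7.20 + 7.14
= 292.34 mOsm/kg ≈ 292.3 mOsm/kg
Osmolar gap = measured − calculated = 324 − 292.3 = 31.7 mOsm/kg

31.7 mOsm/kg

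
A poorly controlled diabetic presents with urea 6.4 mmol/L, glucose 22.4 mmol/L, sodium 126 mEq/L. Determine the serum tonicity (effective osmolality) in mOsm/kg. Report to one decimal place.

Effective osmolality excludes urea (freely permeant across cell membranes):
2·Na + glucose
= 2·126 + 22.4
= 252 + 22.4
= 274.4 mOsm/kg

274.4 mOsm/kg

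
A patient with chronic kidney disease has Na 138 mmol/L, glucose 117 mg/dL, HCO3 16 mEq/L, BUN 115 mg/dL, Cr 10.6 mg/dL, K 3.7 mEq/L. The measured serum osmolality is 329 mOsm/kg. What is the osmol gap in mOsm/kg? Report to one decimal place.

Calculated osmolality = 2·Na + glucose/18 + BUN/2.8
= 2·138 + 117/18 + 115/2.8
= 276 + 6.50 + 41.07
= 323.57 mOsm/kg ≈ 323.6 mOsm/kg
Osmolar gap = measured − calculated = 329 − 323.6 = 5.4 mOsm/kg

5.4 mOsm/kg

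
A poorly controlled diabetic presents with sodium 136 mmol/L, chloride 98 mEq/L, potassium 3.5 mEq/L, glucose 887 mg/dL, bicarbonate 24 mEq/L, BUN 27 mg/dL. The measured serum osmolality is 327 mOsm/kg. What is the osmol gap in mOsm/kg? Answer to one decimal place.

Calculated osmolality = 2·Na + glucose/18 + BUN/2.8
= 2·136 + 887/18 + 27/2.8
= 272 + 49.28 + 9.64
= 330.92 mOsm/kg ≈ 330.9 mOsm/kg
Osmolar gap = measured − calculated = 327 − 330.9 = -3.9 mOsm/kg

-3.9 mOsm/kg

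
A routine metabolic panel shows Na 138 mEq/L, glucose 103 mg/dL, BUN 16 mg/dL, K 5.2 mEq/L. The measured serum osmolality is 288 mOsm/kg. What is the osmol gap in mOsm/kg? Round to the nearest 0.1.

Calculated osmolality = 2·Na + glucose/18 + BUN/2.8
= 2·138 + 103/18 + 16/2.8
= 276 + 5.72 + 5.71
= 287.43 mOsm/kg ≈ 287.4 mOsm/kg
Osmolar gap = measured − calculated = 288 − 287.4 = 0.6 mOsm/kg

0.6 mOsm/kg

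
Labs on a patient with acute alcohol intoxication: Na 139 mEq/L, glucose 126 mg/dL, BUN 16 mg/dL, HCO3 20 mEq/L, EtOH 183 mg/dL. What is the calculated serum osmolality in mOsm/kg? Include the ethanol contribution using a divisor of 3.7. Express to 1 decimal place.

Calculated osmolality = 2·Na + glucose/18 + BUN/2.8 + ethanol/3.7
= 2·139 + 126/18 + 16/2.8 + 183/3.7
= 278 + 7 + 5.71 + 49.46
= 340.17 mOsm/kg

340.2 mOsm/kg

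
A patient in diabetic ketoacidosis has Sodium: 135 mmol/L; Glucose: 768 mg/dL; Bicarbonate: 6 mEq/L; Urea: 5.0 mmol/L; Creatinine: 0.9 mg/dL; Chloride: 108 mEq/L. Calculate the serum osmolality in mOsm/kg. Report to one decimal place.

Calculated osmolality = 2·Na + glucose/18 + urea
= 2·135 + 768/18 + 5
= 270 + 42.67 + 5
= 317.67 mOsm/kg

317.7 mOsm/kg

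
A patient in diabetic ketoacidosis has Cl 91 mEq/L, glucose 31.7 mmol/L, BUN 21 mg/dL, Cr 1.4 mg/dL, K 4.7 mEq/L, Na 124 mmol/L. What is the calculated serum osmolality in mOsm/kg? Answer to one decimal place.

Calculated osmolality = 2·Na + glucose + BUN/2.8
= 2·124 + 31.7 + 21/2.8
= 248 + 31.70 + 7.50
= 287.2 mOsm/kg

287.2 mOsm/kg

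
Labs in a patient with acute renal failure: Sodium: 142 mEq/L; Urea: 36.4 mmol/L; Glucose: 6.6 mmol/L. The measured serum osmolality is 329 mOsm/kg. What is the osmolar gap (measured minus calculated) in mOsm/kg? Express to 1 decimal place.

2.0 mOsm/kg

Calculated osmolality = 2·Na + glucose + urea
= 2·142 + 6.6 + 36.4
= 284 + 6.60 + 36.40
= 327 mOsm/kg ≈ 327.0 mOsm/kg
Osmolar gap = measured − calculated = 329 − 327.0 = 2.0 mOsm/kg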